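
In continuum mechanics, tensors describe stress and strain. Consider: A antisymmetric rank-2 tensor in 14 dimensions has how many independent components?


A antisymmetric rank-2 tensor in d dimensions has d(d-1)/2 independent components.
d = 14
d(d-1)/2 = 14 * 13 / 2 = 182 / 2 = 91

91


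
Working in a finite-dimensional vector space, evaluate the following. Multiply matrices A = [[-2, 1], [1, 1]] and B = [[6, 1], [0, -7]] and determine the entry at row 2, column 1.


(AB)_{ij} = sum_k A_{ik} B_{kj}.
For i=2, j=1:
A_{21} * B_{11} = 1 * 6 = 6
A_{22} * B_{21} = 1 * 0 = 0
Sum = 6 + 0 = 6

6


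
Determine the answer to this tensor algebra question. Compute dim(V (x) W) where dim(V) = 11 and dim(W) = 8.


The dimension of a tensor product is the product of dimensions.
dim(V) = 11, dim(W) = 8
dim(V (x) W) = 11 * 8 = 88

88


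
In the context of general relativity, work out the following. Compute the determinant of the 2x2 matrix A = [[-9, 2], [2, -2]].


For a 2x2 matrix [[a, b], [c, d]], det = a*d - b*c.
a = -9, b = 2, c = 2, d = -2
a*d = -9 * -2 = 18
b*c = 2 * 2 = 4
det = 18 - 4 = 14

14


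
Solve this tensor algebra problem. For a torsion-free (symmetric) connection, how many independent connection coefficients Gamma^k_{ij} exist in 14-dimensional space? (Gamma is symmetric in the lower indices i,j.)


Christoffel symbols Gamma^k_{ij} are symmetric in i,j, so there are d * d(d+1)/2 independent symbols.
d = 14
d(d+1)/2 = 14 * 15 / 2 = 105
Total = 14 * 105 = 1470

1470


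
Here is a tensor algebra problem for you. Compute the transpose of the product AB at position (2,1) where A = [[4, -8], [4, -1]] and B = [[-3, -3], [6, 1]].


(AB)^T_{ij} = (AB)_{ji} = sum_k A_{jk} B_{ki}.
For i=2, j=1 we need (AB)_{12}:
A_{11} * B_{12} = 4 * -3 = -12
A_{12} * B_{22} = -8 * 1 = -8
Sum = -12 + -8 = -20

-20


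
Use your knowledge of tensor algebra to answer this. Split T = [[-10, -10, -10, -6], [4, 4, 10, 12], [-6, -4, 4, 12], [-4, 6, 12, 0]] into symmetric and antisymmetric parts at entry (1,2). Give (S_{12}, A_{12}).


T_{12} = -10
T_{21} = 4
S_{12} = (-10 + 4)/2 = -6/2 = -3
A_{12} = (-10 - 4)/2 = -14/2 = -7
Check: S + A = -3 + -7 = -10 = T_{12}.

(-3, -7)


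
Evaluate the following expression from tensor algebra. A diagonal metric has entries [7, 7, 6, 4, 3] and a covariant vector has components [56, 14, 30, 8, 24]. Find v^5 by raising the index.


To raise an index with a diagonal metric: v^i = v_i / g_{ii}.
For index 5: v_5 = 24, g_{55} = 3
v^5 = 24 / 3 = 8

8


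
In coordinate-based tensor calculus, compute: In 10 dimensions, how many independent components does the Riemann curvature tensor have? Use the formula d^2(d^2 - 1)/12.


The Riemann tensor in d dimensions has d^2(d^2 - 1)/12 independent components.
d = 10, so d^2 = 100
d^2 - 1 = 99
d^2(d^2 - 1) = 100 * 99 = 9900
Divide by 12: 9900 / 12 = 825

825


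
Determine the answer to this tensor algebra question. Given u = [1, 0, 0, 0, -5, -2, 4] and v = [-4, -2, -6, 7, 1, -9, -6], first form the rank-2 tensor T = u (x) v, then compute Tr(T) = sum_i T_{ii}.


The outer product gives T_{ij} = u_i v_j.
The trace (contraction) is Tr(T) = sum_i T_{ii} = sum_i u_i v_i.
Diagonal entries:
T_{11} = u_1 * v_1 = 1 * -4 = -4
T_{22} = u_2 * v_2 = 0 * -2 = 0
T_{33} = u_3 * v_3 = 0 * -6 = 0
T_{44} = u_4 * v_4 = 0 * 7 = 0
T_{55} = u_5 * v_5 = -5 * 1 = -5
T_{66} = u_6 * v_6 = -2 * -9 = 18
T_{77} = u_7 * v_7 = 4 * -6 = -24
Tr(T) = -4 + 0 + 0 + 0 + -5 + 18 + -24 = -15

-15


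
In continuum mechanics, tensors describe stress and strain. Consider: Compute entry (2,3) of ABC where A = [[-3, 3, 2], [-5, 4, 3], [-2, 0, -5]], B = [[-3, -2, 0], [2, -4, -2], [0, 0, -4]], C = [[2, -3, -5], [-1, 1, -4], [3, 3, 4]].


(ABC)_{23} = sum_m (AB)_{2m} C_{m3}. First compute row 2 of AB.
(AB)_{21} = -5*-3 + 4*2 + 3*0 = 23
(AB)_{22} = -5*-2 + 4*-4 + 3*0 = -6
(AB)_{23} = -5*0 + 4*-2 + 3*-4 = -20
Now contract with column 3 of C:
(AB)_{21} * C_{13} = 23 * -5 = -115
(AB)_{22} * C_{23} = -6 * -4 = 24
(AB)_{23} * C_{33} = -20 * 4 = -80
(ABC)_{23} = -115 + 24 + -80 = -171

-171


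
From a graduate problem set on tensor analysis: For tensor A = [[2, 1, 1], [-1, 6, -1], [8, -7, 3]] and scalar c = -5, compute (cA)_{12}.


Scalar multiplication: (cA)_{ij} = c * A_{ij}.
c = -5
A_{12} = 1
(cA)_{12} = -5 * 1 = -5

-5


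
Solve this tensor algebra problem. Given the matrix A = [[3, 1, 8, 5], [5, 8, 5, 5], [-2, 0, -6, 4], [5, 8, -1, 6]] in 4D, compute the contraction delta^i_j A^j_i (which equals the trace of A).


The contraction (trace) of a rank-2 tensor is the sum of its diagonal elements.
Diagonal entries: A[1,1] = 3, A[2,2] = 8, A[3,3] = -6, A[4,4] = 6
Tr(A) = 3 + 8 + -6 + 6 = 11

11


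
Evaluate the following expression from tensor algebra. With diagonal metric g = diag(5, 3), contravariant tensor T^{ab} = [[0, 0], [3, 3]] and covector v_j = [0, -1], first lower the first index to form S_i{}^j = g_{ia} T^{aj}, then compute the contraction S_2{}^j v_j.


Step 1: lower the first index. For a diagonal metric, g_{ia} T^{aj} = g_{ii} T^{ij} (no sum on i).
g_{22} = 3
S_2{}^1 = 3 * T^{21} = 3 * 3 = 9
S_2{}^2 = 3 * T^{22} = 3 * 3 = 9
Step 2: contract S_2{}^j with v_j.
S_2{}^1 * v_1 = 9 * 0 = 0
S_2{}^2 * v_2 = 9 * -1 = -9
Result = 0 + -9 = -9

-9


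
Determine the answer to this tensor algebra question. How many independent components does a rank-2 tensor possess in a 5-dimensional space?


The number of components of a rank-r tensor in d dimensions is d^r.
Here d = 5 and r = 2.
5^2 = 25

25


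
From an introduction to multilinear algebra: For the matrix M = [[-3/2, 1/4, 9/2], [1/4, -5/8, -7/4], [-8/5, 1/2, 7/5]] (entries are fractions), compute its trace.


The trace is the sum of diagonal entries.
Diagonal: M[1,1] = -3/2, M[2,2] = -5/8, M[3,3] = 7/5
Tr(M) = -3/2 + -5/8 + 7/5
Computing step by step:
After adding M[1,1]: -3/2
After adding M[2,2]: -17/8
After adding M[3,3]: -29/40
Tr(M) = -29/40

-29/40


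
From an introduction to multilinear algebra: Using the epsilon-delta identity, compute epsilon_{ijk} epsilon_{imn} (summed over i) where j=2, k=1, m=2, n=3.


Using the identity: epsilon_{ijk} epsilon_{imn} = delta_{jm} delta_{kn} - delta_{jn} delta_{km}.
delta_{22} = 1
delta_{13} = 0
delta_{23} = 0
delta_{12} = 0
Result = 1 * 0 - 0 * 0 = 0 - 0 = 0

0


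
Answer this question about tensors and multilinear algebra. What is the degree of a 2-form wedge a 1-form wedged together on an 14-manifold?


The degree of a wedge product is the sum of the degrees of the individual forms.
Degrees: 2, 1
Total degree = 2 + 1 = 3

3


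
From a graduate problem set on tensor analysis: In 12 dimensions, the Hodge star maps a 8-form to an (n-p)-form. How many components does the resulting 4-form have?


The Hodge dual of a p-form on an n-dimensional manifold is an (n-p)-form.
n = 12, p = 8, so dual degree = 12 - 8 = 4
The number of components is C(n, n-p) = C(12, 4) = 495

495


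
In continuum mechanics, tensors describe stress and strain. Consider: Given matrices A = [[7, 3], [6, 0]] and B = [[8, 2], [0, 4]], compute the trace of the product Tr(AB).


Tr(AB) = sum_i (AB)_{ii} where (AB)_{ii} = sum_k A_{ik} B_{ki}.
(AB)_{11} = 7*8 + 3*0 = 56
(AB)_{22} = 6*2 + 0*4 = 12
Tr(AB) = 56 + 12 = 68

68


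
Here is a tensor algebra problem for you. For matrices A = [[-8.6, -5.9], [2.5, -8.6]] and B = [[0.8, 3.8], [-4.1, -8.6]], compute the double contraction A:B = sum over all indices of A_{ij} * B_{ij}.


A:B = sum over all i,j of A_{ij} * B_{ij}.
Row 1: -8.6*0.8=-6.88, -5.9*3.8=-22.42 => row sum = -29.3
Row 2: 2.5*-4.1=-10.25, -8.6*-8.6=73.96 => row sum = 63.71
Total = -29.3 + 63.71 = 34.41

34.41


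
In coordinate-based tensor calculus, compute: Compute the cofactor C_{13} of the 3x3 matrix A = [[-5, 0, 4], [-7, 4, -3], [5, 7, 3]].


To find cofactor C_{13}, delete row 1 and column 3.
The resulting 2x2 submatrix is: [[-7, 4], [5, 7]]
Minor M_{13} = -7*7 - 4*5
  = -49 - 20 = -69
Sign = (-1)^(1+3) = (-1)^4 = 1
Cofactor C_{13} = 1 * -69 = -69

-69


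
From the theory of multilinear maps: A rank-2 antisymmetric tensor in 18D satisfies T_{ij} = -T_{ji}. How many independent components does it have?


An antisymmetric rank-2 tensor satisfies A_{ij} = -A_{ji}, so diagonal entries are zero.
The independent components are the upper-triangular entries: C(n, 2) = n(n-1)/2.
n = 18
C(18, 2) = 18 * 17 / 2 = 306 / 2 = 153

153


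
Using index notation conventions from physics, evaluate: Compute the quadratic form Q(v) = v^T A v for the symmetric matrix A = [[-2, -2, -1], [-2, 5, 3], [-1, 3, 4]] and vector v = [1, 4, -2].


First compute Av:
(Av)_1 = -2*1 + -2*4 + -1*-2 = -8
(Av)_2 = -2*1 + 5*4 + 3*-2 = 12
(Av)_3 = -1*1 + 3*4 + 4*-2 = 3
Av = [-8, 12, 3]
Then v^T (Av) = 1*-8 + 4*12 + -2*3
= -8 + 48 + -6 = 34

34


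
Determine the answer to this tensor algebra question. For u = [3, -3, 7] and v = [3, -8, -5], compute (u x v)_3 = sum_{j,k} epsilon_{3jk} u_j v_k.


(u x v)_3 = sum_{j,k} epsilon_{3jk} u_j v_k. Only permutations of (1,2,3) contribute; the two non-zero terms are:
eps_{312} u_1 v_2 = 1 * 3 * -8 = -24
eps_{321} u_2 v_1 = -1 * -3 * 3 = 9
(u x v)_3 = -15

-15


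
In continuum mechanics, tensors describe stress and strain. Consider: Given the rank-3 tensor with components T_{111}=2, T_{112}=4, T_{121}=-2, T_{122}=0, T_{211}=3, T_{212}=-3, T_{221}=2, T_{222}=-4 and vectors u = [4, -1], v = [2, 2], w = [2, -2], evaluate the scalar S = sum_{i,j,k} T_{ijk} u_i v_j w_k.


S = sum over i,j,k of T_{ijk} u_i v_j w_k. Expanding all 8 terms:
T_{111}*u_1*v_1*w_1 = 2*4*2*2 = 32  (running total: 32)
T_{112}*u_1*v_1*w_2 = 4*4*2*-2 = -64  (running total: -32)
T_{121}*u_1*v_2*w_1 = -2*4*2*2 = -32  (running total: -64)
T_{122}*u_1*v_2*w_2 = 0*4*2*-2 = 0  (running total: -64)
T_{211}*u_2*v_1*w_1 = 3*-1*2*2 = -12  (running total: -76)
T_{212}*u_2*v_1*w_2 = -3*-1*2*-2 = -12  (running total: -88)
T_{221}*u_2*v_2*w_1 = 2*-1*2*2 = -8  (running total: -96)
T_{222}*u_2*v_2*w_2 = -4*-1*2*-2 = -16  (running total: -112)
S = -112

-112


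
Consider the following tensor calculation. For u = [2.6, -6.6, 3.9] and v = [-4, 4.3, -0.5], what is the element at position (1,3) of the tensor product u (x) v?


The outer product entry T_{ij} = u_i * v_j.
We need i=1, j=3.
u_1 = 2.6, v_3 = -0.5
T_{1,3} = 2.6 * -0.5 = -1.3

-1.3


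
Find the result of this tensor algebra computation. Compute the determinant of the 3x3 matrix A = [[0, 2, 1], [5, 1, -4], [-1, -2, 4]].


Expanding along the first row, det(A) = a11*M_11 - a12*M_12 + a13*M_13, where M_1j is the (1,j) minor.
Minor M_11 = 1*4 - -4*-2 = -4
Minor M_12 = 5*4 - -4*-1 = 16
Minor M_13 = 5*-2 - 1*-1 = -9
det = 0*(-4) - 2*(16) + 1*(-9)
    = 0 - 32 + -9
    = -41

-41


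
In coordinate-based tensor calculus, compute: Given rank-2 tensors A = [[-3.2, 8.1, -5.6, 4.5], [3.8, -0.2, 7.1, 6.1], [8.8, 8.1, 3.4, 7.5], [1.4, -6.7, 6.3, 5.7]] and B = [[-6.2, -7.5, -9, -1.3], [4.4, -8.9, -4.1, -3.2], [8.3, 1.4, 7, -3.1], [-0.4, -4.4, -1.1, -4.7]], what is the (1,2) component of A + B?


Tensor addition is component-wise: (A + B)_{ij} = A_{ij} + B_{ij}.
A_{12} = 8.1
B_{12} = -7.5
(A + B)_{12} = 8.1 + -7.5 = 0.6

0.6


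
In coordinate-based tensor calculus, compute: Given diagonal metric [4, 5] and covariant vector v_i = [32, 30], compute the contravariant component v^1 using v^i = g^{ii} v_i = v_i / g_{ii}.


To raise an index with a diagonal metric: v^i = v_i / g_{ii}.
For index 1: v_1 = 32, g_{11} = 4
v^1 = 32 / 4 = 8

8


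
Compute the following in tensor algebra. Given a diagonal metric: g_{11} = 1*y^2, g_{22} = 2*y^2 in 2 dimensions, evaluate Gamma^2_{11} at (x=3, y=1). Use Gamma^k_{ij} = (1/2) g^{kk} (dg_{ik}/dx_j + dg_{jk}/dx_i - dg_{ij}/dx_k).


For a diagonal metric, Gamma^k_{ij} = (1/2) g^{kk} (dg_{ik}/dx_j + dg_{jk}/dx_i - dg_{ij}/dx_k).
The metric is diagonal, so g_{ab} = 0 for a != b.
At the given point: g_{11} = 1, g_{22} = 2
g^{22} = 1/2
dg_{12}/dx_1 = 0 (off-diagonal)
dg_{12}/dx_1 = 0 (off-diagonal)
dg_{11}/dx_2 = dg_{11}/dx_2 = 2
Numerator = 0 + 0 - 2 = -2
Gamma^2_{11} = -2 / (2 * 2) = -1/2

-1/2


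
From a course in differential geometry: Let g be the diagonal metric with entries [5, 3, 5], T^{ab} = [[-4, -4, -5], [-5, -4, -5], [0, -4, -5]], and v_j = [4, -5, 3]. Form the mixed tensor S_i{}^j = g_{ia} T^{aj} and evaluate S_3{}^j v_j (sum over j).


Step 1: lower the first index. For a diagonal metric, g_{ia} T^{aj} = g_{ii} T^{ij} (no sum on i).
g_{33} = 5
S_3{}^1 = 5 * T^{31} = 5 * 0 = 0
S_3{}^2 = 5 * T^{32} = 5 * -4 = -20
S_3{}^3 = 5 * T^{33} = 5 * -5 = -25
Step 2: contract S_3{}^j with v_j.
S_3{}^1 * v_1 = 0 * 4 = 0
S_3{}^2 * v_2 = -20 * -5 = 100
S_3{}^3 * v_3 = -25 * 3 = -75
Result = 0 + 100 + -75 = 25

25


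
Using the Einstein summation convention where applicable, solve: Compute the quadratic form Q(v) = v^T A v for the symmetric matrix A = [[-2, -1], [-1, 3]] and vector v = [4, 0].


First compute Av:
(Av)_1 = -2*4 + -1*0 = -8
(Av)_2 = -1*4 + 3*0 = -4
Av = [-8, -4]
Then v^T (Av) = 4*-8 + 0*-4
= -32 + 0 = -32

-32


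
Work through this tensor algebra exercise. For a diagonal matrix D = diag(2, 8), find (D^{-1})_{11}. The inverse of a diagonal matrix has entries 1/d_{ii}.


For a diagonal matrix, the inverse has entries (D^{-1})_{ii} = 1/d_{ii}.
The diagonal entries are: d_{11} = 2, d_{22} = 8
We need (D^{-1})_{11} = 1/d_{11} = 1/2 = 1/2

1/2


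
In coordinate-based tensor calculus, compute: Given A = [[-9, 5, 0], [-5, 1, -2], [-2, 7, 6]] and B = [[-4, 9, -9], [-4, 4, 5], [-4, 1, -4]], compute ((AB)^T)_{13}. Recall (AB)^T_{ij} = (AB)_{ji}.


(AB)^T_{ij} = (AB)_{ji} = sum_k A_{jk} B_{ki}.
For i=1, j=3 we need (AB)_{31}:
A_{31} * B_{11} = -2 * -4 = 8
A_{32} * B_{21} = 7 * -4 = -28
A_{33} * B_{31} = 6 * -4 = -24
Sum = 8 + -28 + -24 = -44

-44


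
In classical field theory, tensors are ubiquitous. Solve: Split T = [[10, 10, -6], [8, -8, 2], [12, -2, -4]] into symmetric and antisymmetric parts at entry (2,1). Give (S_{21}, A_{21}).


T_{21} = 8
T_{12} = 10
S_{21} = (8 + 10)/2 = 18/2 = 9
A_{21} = (8 - 10)/2 = -2/2 = -1
Check: S + A = 9 + -1 = 8 = T_{21}.

(9, -1)


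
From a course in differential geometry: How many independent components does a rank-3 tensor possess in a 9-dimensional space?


The number of components of a rank-r tensor in d dimensions is d^r.
Here d = 9 and r = 3.
9^3 = 729

729


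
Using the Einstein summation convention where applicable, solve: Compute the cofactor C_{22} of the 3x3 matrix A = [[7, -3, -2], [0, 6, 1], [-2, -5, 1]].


To find cofactor C_{22}, delete row 2 and column 2.
The resulting 2x2 submatrix is: [[7, -2], [-2, 1]]
Minor M_{22} = 7*1 - -2*-2
  = 7 - 4 = 3
Sign = (-1)^(2+2) = (-1)^4 = 1
Cofactor C_{22} = 1 * 3 = 3

3


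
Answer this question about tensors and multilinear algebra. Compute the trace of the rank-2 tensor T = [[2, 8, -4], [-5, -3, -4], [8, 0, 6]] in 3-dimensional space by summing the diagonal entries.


The contraction (trace) of a rank-2 tensor is the sum of its diagonal elements.
Diagonal entries: A[1,1] = 2, A[2,2] = -3, A[3,3] = 6
Tr(A) = 2 + -3 + 6 = 5

5


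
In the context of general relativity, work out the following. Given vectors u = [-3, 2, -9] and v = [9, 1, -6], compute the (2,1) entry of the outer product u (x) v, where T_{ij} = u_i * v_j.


The outer product entry T_{ij} = u_i * v_j.
We need i=2, j=1.
u_2 = 2, v_1 = 9
T_{2,1} = 2 * 9 = 18

18


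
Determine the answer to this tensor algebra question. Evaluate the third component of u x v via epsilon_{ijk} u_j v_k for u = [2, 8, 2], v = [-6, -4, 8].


(u x v)_3 = sum_{j,k} epsilon_{3jk} u_j v_k. Only permutations of (1,2,3) contribute; the two non-zero terms are:
eps_{312} u_1 v_2 = 1 * 2 * -4 = -8
eps_{321} u_2 v_1 = -1 * 8 * -6 = 48
(u x v)_3 = 40

40


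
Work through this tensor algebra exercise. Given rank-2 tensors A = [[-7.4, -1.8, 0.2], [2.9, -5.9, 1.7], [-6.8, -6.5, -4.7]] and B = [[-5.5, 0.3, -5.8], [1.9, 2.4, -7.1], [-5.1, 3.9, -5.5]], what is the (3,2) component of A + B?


Tensor addition is component-wise: (A + B)_{ij} = A_{ij} + B_{ij}.
A_{32} = -6.5
B_{32} = 3.9
(A + B)_{32} = -6.5 + 3.9 = -2.6

-2.6


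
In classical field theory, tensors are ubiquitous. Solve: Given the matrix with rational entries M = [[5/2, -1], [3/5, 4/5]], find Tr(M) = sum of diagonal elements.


The trace is the sum of diagonal entries.
Diagonal: M[1,1] = 5/2, M[2,2] = 4/5
Tr(M) = 5/2 + 4/5
Computing step by step:
After adding M[1,1]: 5/2
After adding M[2,2]: 33/10
Tr(M) = 33/10

33/10


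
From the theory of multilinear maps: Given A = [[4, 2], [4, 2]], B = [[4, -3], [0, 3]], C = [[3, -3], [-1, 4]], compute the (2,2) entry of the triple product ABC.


(ABC)_{22} = sum_m (AB)_{2m} C_{m2}. First compute row 2 of AB.
(AB)_{21} = 4*4 + 2*0 = 16
(AB)_{22} = 4*-3 + 2*3 = -6
Now contract with column 2 of C:
(AB)_{21} * C_{12} = 16 * -3 = -48
(AB)_{22} * C_{22} = -6 * 4 = -24
(ABC)_{22} = -48 + -24 = -72

-72


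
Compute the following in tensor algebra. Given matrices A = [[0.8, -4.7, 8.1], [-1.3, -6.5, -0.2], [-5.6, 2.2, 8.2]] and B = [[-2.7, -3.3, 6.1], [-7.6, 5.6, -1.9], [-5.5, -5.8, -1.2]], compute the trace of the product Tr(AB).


Tr(AB) = sum_i (AB)_{ii} where (AB)_{ii} = sum_k A_{ik} B_{ki}.
(AB)_{11} = 0.8*-2.7 + -4.7*-7.6 + 8.1*-5.5 = -10.99
(AB)_{22} = -1.3*-3.3 + -6.5*5.6 + -0.2*-5.8 = -30.95
(AB)_{33} = -5.6*6.1 + 2.2*-1.9 + 8.2*-1.2 = -48.18
Tr(AB) = -10.99 + -30.95 + -48.18 = -90.12

-90.12


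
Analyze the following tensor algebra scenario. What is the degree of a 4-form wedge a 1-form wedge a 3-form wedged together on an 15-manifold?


The degree of a wedge product is the sum of the degrees of the individual forms.
Degrees: 4, 1, 3
Total degree = 4 + 1 + 3 = 8

8


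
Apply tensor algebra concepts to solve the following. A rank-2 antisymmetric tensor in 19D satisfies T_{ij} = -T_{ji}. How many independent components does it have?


An antisymmetric rank-2 tensor satisfies A_{ij} = -A_{ji}, so diagonal entries are zero.
The independent components are the upper-triangular entries: C(n, 2) = n(n-1)/2.
n = 19
C(19, 2) = 19 * 18 / 2 = 342 / 2 = 171

171


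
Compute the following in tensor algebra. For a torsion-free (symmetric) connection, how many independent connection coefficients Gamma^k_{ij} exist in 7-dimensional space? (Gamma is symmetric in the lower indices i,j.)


Christoffel symbols Gamma^k_{ij} are symmetric in i,j, so there are d * d(d+1)/2 independent symbols.
d = 7
d(d+1)/2 = 7 * 8 / 2 = 28
Total = 7 * 28 = 196

196


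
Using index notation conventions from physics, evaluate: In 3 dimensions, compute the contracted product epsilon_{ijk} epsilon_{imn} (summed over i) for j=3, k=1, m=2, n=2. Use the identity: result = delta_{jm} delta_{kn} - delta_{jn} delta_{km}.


Using the identity: epsilon_{ijk} epsilon_{imn} = delta_{jm} delta_{kn} - delta_{jn} delta_{km}.
delta_{32} = 0
delta_{12} = 0
delta_{32} = 0
delta_{12} = 0
Result = 0 * 0 - 0 * 0 = 0 - 0 = 0

0


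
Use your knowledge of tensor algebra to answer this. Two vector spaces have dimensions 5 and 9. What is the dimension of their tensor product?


The dimension of a tensor product is the product of dimensions.
dim(V) = 5, dim(W) = 9
dim(V (x) W) = 5 * 9 = 45

45


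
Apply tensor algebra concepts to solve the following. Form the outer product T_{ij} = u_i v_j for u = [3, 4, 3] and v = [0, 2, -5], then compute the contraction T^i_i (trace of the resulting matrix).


The outer product gives T_{ij} = u_i v_j.
The trace (contraction) is Tr(T) = sum_i T_{ii} = sum_i u_i v_i.
Diagonal entries:
T_{11} = u_1 * v_1 = 3 * 0 = 0
T_{22} = u_2 * v_2 = 4 * 2 = 8
T_{33} = u_3 * v_3 = 3 * -5 = -15
Tr(T) = 0 + 8 + -15 = -7

-7


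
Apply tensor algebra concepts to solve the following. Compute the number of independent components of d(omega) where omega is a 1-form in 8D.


The exterior derivative of a p-form is a (p+1)-form.
Its number of independent components is C(n, p+1).
n = 8, p+1 = 2
C(8, 2) = 28

28


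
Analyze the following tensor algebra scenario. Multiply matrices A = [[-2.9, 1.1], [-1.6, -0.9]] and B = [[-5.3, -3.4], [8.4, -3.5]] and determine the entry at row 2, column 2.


(AB)_{ij} = sum_k A_{ik} B_{kj}.
For i=2, j=2:
A_{21} * B_{12} = -1.6 * -3.4 = 5.44
A_{22} * B_{22} = -0.9 * -3.5 = 3.15
Sum = 5.44 + 3.15 = 8.59

8.59


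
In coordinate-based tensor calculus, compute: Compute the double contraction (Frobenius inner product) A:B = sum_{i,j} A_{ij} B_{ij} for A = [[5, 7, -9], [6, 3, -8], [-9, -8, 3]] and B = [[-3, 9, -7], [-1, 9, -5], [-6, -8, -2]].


A:B = sum over all i,j of A_{ij} * B_{ij}.
Row 1: 5*-3=-15, 7*9=63, -9*-7=63 => row sum = 111
Row 2: 6*-1=-6, 3*9=27, -8*-5=40 => row sum = 61
Row 3: -9*-6=54, -8*-8=64, 3*-2=-6 => row sum = 112
Total = 111 + 61 + 112 = 284

284


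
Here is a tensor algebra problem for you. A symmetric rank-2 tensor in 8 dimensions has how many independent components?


A symmetric rank-2 tensor in d dimensions has d(d+1)/2 independent components.
d = 8
d(d+1)/2 = 8 * 9 / 2 = 72 / 2 = 36

36


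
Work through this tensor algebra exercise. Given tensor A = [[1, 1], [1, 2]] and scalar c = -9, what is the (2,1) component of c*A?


Scalar multiplication: (cA)_{ij} = c * A_{ij}.
c = -9
A_{21} = 1
(cA)_{21} = -9 * 1 = -9

-9


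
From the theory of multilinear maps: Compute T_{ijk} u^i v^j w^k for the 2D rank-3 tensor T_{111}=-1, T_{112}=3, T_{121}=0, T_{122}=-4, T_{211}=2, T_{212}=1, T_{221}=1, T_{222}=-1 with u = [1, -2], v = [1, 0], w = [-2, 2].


S = sum over i,j,k of T_{ijk} u_i v_j w_k. Expanding all 8 terms:
T_{111}*u_1*v_1*w_1 = -1*1*1*-2 = 2  (running total: 2)
T_{112}*u_1*v_1*w_2 = 3*1*1*2 = 6  (running total: 8)
T_{121}*u_1*v_2*w_1 = 0*1*0*-2 = 0  (running total: 8)
T_{122}*u_1*v_2*w_2 = -4*1*0*2 = 0  (running total: 8)
T_{211}*u_2*v_1*w_1 = 2*-2*1*-2 = 8  (running total: 16)
T_{212}*u_2*v_1*w_2 = 1*-2*1*2 = -4  (running total: 12)
T_{221}*u_2*v_2*w_1 = 1*-2*0*-2 = 0  (running total: 12)
T_{222}*u_2*v_2*w_2 = -1*-2*0*2 = 0  (running total: 12)
S = 12

12


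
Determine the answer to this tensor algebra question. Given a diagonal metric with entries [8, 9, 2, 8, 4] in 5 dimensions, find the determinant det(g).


For a diagonal metric, the determinant is the product of diagonal entries.
Diagonal entries: 8, 9, 2, 8, 4
det(g) = 8 * 9 * 2 * 8 * 4 = 4608

4608


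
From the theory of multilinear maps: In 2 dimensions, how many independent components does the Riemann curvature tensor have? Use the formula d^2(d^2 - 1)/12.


The Riemann tensor in d dimensions has d^2(d^2 - 1)/12 independent components.
d = 2, so d^2 = 4
d^2 - 1 = 3
d^2(d^2 - 1) = 4 * 3 = 12
Divide by 12: 12 / 12 = 1

1


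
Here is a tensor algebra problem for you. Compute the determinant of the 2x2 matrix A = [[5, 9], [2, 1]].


For a 2x2 matrix [[a, b], [c, d]], det = a*d - b*c.
a = 5, b = 9, c = 2, d = 1
a*d = 5 * 1 = 5
b*c = 9 * 2 = 18
det = 5 - 18 = -13

-13


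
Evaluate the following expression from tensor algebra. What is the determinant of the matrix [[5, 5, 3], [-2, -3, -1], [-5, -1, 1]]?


Expanding along the first row, det(A) = a11*M_11 - a12*M_12 + a13*M_13, where M_1j is the (1,j) minor.
Minor M_11 = -3*1 - -1*-1 = -4
Minor M_12 = -2*1 - -1*-5 = -7
Minor M_13 = -2*-1 - -3*-5 = -13
det = 5*(-4) - 5*(-7) + 3*(-13)
    = -20 - -35 + -39
    = -24

-24


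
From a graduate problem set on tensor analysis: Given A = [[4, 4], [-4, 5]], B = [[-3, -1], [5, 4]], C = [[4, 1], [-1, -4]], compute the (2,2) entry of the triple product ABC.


(ABC)_{22} = sum_m (AB)_{2m} C_{m2}. First compute row 2 of AB.
(AB)_{21} = -4*-3 + 5*5 = 37
(AB)_{22} = -4*-1 + 5*4 = 24
Now contract with column 2 of C:
(AB)_{21} * C_{12} = 37 * 1 = 37
(AB)_{22} * C_{22} = 24 * -4 = -96
(ABC)_{22} = 37 + -96 = -59

-59


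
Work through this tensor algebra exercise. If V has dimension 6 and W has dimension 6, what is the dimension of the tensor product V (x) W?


The dimension of a tensor product is the product of dimensions.
dim(V) = 6, dim(W) = 6
dim(V (x) W) = 6 * 6 = 36

36


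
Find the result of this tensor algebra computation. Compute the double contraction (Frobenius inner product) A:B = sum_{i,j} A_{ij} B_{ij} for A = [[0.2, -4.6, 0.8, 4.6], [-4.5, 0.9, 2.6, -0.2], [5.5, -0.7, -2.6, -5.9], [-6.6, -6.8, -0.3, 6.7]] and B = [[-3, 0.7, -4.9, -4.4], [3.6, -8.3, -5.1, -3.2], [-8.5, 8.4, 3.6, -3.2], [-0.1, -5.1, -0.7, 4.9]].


A:B = sum over all i,j of A_{ij} * B_{ij}.
Row 1: 0.2*-3=-0.6, -4.6*0.7=-3.22, 0.8*-4.9=-3.92, 4.6*-4.4=-20.24 => row sum = -27.98
Row 2: -4.5*3.6=-16.2, 0.9*-8.3=-7.47, 2.6*-5.1=-13.26, -0.2*-3.2=0.64 => row sum = -36.29
Row 3: 5.5*-8.5=-46.75, -0.7*8.4=-5.88, -2.6*3.6=-9.36, -5.9*-3.2=18.88 => row sum = -43.11
Row 4: -6.6*-0.1=0.66, -6.8*-5.1=34.68, -0.3*-0.7=0.21, 6.7*4.9=32.83 => row sum = 68.38
Total = -27.98 + -36.29 + -43.11 + 68.38 = -39

-39


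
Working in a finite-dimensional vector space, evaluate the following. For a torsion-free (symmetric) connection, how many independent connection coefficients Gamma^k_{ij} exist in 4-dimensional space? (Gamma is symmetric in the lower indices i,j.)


Christoffel symbols Gamma^k_{ij} are symmetric in i,j, so there are d * d(d+1)/2 independent symbols.
d = 4
d(d+1)/2 = 4 * 5 / 2 = 10
Total = 4 * 10 = 40

40


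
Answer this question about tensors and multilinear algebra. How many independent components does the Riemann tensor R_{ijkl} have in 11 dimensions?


The Riemann tensor in d dimensions has d^2(d^2 - 1)/12 independent components.
d = 11, so d^2 = 121
d^2 - 1 = 120
d^2(d^2 - 1) = 121 * 120 = 14520
Divide by 12: 14520 / 12 = 1210

1210


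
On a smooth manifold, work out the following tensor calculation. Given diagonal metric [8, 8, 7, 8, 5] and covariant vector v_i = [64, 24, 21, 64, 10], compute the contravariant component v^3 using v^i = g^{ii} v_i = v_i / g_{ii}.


To raise an index with a diagonal metric: v^i = v_i / g_{ii}.
For index 3: v_3 = 21, g_{33} = 7
v^3 = 21 / 7 = 3

3


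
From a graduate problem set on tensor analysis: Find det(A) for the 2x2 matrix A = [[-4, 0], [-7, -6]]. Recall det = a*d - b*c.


For a 2x2 matrix [[a, b], [c, d]], det = a*d - b*c.
a = -4, b = 0, c = -7, d = -6
a*d = -4 * -6 = 24
b*c = 0 * -7 = 0
det = 24 - 0 = 24

24


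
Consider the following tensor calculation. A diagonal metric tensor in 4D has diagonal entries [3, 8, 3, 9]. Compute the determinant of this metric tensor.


For a diagonal metric, the determinant is the product of diagonal entries.
Diagonal entries: 3, 8, 3, 9
det(g) = 3 * 8 * 3 * 9 = 648

648


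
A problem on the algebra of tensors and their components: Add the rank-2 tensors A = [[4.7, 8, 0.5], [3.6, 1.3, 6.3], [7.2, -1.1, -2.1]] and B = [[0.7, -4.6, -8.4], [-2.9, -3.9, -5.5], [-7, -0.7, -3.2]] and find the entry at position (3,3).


Tensor addition is component-wise: (A + B)_{ij} = A_{ij} + B_{ij}.
A_{33} = -2.1
B_{33} = -3.2
(A + B)_{33} = -2.1 + -3.2 = -5.3

-5.3


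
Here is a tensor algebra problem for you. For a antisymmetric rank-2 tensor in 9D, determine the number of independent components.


A antisymmetric rank-2 tensor in d dimensions has d(d-1)/2 independent components.
d = 9
d(d-1)/2 = 9 * 8 / 2 = 72 / 2 = 36

36


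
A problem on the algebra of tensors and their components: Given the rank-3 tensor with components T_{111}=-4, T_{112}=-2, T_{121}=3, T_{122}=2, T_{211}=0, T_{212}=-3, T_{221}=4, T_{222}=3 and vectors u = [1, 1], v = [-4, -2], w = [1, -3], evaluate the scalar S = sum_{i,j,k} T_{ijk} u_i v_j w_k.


S = sum over i,j,k of T_{ijk} u_i v_j w_k. Expanding all 8 terms:
T_{111}*u_1*v_1*w_1 = -4*1*-4*1 = 16  (running total: 16)
T_{112}*u_1*v_1*w_2 = -2*1*-4*-3 = -24  (running total: -8)
T_{121}*u_1*v_2*w_1 = 3*1*-2*1 = -6  (running total: -14)
T_{122}*u_1*v_2*w_2 = 2*1*-2*-3 = 12  (running total: -2)
T_{211}*u_2*v_1*w_1 = 0*1*-4*1 = 0  (running total: -2)
T_{212}*u_2*v_1*w_2 = -3*1*-4*-3 = -36  (running total: -38)
T_{221}*u_2*v_2*w_1 = 4*1*-2*1 = -8  (running total: -46)
T_{222}*u_2*v_2*w_2 = 3*1*-2*-3 = 18  (running total: -28)
S = -28

-28


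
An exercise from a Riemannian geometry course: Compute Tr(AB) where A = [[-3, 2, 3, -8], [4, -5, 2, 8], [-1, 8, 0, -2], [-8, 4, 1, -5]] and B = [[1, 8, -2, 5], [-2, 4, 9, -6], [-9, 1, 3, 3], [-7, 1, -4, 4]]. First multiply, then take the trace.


Tr(AB) = sum_i (AB)_{ii} where (AB)_{ii} = sum_k A_{ik} B_{ki}.
(AB)_{11} = -3*1 + 2*-2 + 3*-9 + -8*-7 = 22
(AB)_{22} = 4*8 + -5*4 + 2*1 + 8*1 = 22
(AB)_{33} = -1*-2 + 8*9 + 0*3 + -2*-4 = 82
(AB)_{44} = -8*5 + 4*-6 + 1*3 + -5*4 = -81
Tr(AB) = 22 + 22 + 82 + -81 = 45

45


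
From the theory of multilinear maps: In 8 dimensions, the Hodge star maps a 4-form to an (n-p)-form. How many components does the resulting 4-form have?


The Hodge dual of a p-form on an n-dimensional manifold is an (n-p)-form.
n = 8, p = 4, so dual degree = 8 - 4 = 4
The number of components is C(n, n-p) = C(8, 4) = 70

70


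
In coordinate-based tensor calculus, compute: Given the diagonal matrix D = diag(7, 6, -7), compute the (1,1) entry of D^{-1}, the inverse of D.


For a diagonal matrix, the inverse has entries (D^{-1})_{ii} = 1/d_{ii}.
The diagonal entries are: d_{11} = 7, d_{22} = 6, d_{33} = -7
We need (D^{-1})_{11} = 1/d_{11} = 1/7 = 1/7

1/7


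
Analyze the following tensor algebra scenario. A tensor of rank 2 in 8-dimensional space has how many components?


The number of components of a rank-r tensor in d dimensions is d^r.
Here d = 8 and r = 2.
8^2 = 64

64


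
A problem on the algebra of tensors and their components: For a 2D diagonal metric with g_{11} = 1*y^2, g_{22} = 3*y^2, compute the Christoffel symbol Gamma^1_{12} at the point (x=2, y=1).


For a diagonal metric, Gamma^k_{ij} = (1/2) g^{kk} (dg_{ik}/dx_j + dg_{jk}/dx_i - dg_{ij}/dx_k).
The metric is diagonal, so g_{ab} = 0 for a != b.
At the given point: g_{11} = 1, g_{22} = 3
g^{11} = 1/1
dg_{11}/dx_2 = dg_{11}/dx_2 = 2
dg_{21}/dx_1 = 0 (off-diagonal)
dg_{12}/dx_1 = 0 (off-diagonal)
Numerator = 2 + 0 - 0 = 2
Gamma^1_{12} = 2 / (2 * 1) = 1

1


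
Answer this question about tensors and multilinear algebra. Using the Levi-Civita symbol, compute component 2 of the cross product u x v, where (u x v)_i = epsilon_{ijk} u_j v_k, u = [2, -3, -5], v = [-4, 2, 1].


(u x v)_2 = sum_{j,k} epsilon_{2jk} u_j v_k. Only permutations of (1,2,3) contribute; the two non-zero terms are:
eps_{213} u_1 v_3 = -1 * 2 * 1 = -2
eps_{231} u_3 v_1 = 1 * -5 * -4 = 20
(u x v)_2 = 18

18


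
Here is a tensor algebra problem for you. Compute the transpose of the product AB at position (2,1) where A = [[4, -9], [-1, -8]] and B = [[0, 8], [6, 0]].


(AB)^T_{ij} = (AB)_{ji} = sum_k A_{jk} B_{ki}.
For i=2, j=1 we need (AB)_{12}:
A_{11} * B_{12} = 4 * 8 = 32
A_{12} * B_{22} = -9 * 0 = 0
Sum = 32 + 0 = 32

32


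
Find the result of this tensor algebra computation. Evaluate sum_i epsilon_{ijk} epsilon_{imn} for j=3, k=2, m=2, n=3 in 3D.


Using the identity: epsilon_{ijk} epsilon_{imn} = delta_{jm} delta_{kn} - delta_{jn} delta_{km}.
delta_{32} = 0
delta_{23} = 0
delta_{33} = 1
delta_{22} = 1
Result = 0 * 0 - 1 * 1 = 0 - 1 = -1

-1


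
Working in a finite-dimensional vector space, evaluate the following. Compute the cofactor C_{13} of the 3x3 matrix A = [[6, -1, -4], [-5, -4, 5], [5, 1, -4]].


To find cofactor C_{13}, delete row 1 and column 3.
The resulting 2x2 submatrix is: [[-5, -4], [5, 1]]
Minor M_{13} = -5*1 - -4*5
  = -5 - -20 = 15
Sign = (-1)^(1+3) = (-1)^4 = 1
Cofactor C_{13} = 1 * 15 = 15

15


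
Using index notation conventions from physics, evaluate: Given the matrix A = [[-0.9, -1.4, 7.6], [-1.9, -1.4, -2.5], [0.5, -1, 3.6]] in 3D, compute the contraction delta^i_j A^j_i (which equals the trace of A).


The contraction (trace) of a rank-2 tensor is the sum of its diagonal elements.
Diagonal entries: A[1,1] = -0.9, A[2,2] = -1.4, A[3,3] = 3.6
Tr(A) = -0.9 + -1.4 + 3.6 = 1.3

1.3


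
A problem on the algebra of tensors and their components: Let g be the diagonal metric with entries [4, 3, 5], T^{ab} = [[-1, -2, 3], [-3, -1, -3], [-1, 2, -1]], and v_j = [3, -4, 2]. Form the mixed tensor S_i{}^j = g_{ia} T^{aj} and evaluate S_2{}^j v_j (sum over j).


Step 1: lower the first index. For a diagonal metric, g_{ia} T^{aj} = g_{ii} T^{ij} (no sum on i).
g_{22} = 3
S_2{}^1 = 3 * T^{21} = 3 * -3 = -9
S_2{}^2 = 3 * T^{22} = 3 * -1 = -3
S_2{}^3 = 3 * T^{23} = 3 * -3 = -9
Step 2: contract S_2{}^j with v_j.
S_2{}^1 * v_1 = -9 * 3 = -27
S_2{}^2 * v_2 = -3 * -4 = 12
S_2{}^3 * v_3 = -9 * 2 = -18
Result = -27 + 12 + -18 = -33

-33


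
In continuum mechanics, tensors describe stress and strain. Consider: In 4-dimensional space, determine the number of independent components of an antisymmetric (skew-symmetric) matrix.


An antisymmetric rank-2 tensor satisfies A_{ij} = -A_{ji}, so diagonal entries are zero.
The independent components are the upper-triangular entries: C(n, 2) = n(n-1)/2.
n = 4
C(4, 2) = 4 * 3 / 2 = 12 / 2 = 6

6


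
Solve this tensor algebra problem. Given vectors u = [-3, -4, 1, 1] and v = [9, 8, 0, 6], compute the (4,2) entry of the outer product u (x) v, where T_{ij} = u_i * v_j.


The outer product entry T_{ij} = u_i * v_j.
We need i=4, j=2.
u_4 = 1, v_2 = 8
T_{4,2} = 1 * 8 = 8

8


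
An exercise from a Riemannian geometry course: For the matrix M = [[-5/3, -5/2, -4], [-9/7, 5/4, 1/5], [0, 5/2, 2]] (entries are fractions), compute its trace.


The trace is the sum of diagonal entries.
Diagonal: M[1,1] = -5/3, M[2,2] = 5/4, M[3,3] = 2
Tr(M) = -5/3 + 5/4 + 2
Computing step by step:
After adding M[1,1]: -5/3
After adding M[2,2]: -5/12
After adding M[3,3]: 19/12
Tr(M) = 19/12

19/12


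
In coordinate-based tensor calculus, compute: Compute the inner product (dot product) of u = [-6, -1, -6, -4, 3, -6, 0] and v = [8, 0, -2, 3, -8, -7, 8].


The inner product u . v = sum of u_i * v_i.
Term-by-term: -6 * 8, -1 * 0, -6 * -2, -4 * 3, 3 * -8, -6 * -7, 0 * 8
Products: -48, 0, 12, -12, -24, 42, 0
Sum = -48 + 0 + 12 + -12 + -24 + 42 + 0 = -30

-30


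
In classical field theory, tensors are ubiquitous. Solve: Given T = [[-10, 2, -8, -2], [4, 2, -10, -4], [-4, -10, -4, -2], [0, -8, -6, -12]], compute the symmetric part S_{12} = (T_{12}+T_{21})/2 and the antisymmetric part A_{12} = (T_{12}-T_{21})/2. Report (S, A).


T_{12} = 2
T_{21} = 4
S_{12} = (2 + 4)/2 = 6/2 = 3
A_{12} = (2 - 4)/2 = -2/2 = -1
Check: S + A = 3 + -1 = 2 = T_{12}.

(3, -1)


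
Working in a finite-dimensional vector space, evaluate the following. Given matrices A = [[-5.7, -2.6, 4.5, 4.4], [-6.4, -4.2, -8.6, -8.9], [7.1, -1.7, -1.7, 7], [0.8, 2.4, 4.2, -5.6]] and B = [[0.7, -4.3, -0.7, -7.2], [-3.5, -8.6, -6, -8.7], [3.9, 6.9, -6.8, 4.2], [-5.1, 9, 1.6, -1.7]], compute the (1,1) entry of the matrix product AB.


(AB)_{ij} = sum_k A_{ik} B_{kj}.
For i=1, j=1:
A_{11} * B_{11} = -5.7 * 0.7 = -3.99
A_{12} * B_{21} = -2.6 * -3.5 = 9.1
A_{13} * B_{31} = 4.5 * 3.9 = 17.55
A_{14} * B_{41} = 4.4 * -5.1 = -22.44
Sum = -3.99 + 9.1 + 17.55 + -22.44 = 0.22

0.22


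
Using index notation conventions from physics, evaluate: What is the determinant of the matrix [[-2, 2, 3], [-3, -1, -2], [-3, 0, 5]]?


Expanding along the first row, det(A) = a11*M_11 - a12*M_12 + a13*M_13, where M_1j is the (1,j) minor.
Minor M_11 = -1*5 - -2*0 = -5
Minor M_12 = -3*5 - -2*-3 = -21
Minor M_13 = -3*0 - -1*-3 = -3
det = -2*(-5) - 2*(-21) + 3*(-3)
    = 10 - -42 + -9
    = 43

43


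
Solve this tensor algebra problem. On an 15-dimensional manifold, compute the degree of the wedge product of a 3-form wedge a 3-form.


The degree of a wedge product is the sum of the degrees of the individual forms.
Degrees: 3, 3
Total degree = 3 + 3 = 6

6


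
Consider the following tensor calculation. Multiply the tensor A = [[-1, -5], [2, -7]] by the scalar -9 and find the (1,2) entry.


Scalar multiplication: (cA)_{ij} = c * A_{ij}.
c = -9
A_{12} = -5
(cA)_{12} = -9 * -5 = 45

45


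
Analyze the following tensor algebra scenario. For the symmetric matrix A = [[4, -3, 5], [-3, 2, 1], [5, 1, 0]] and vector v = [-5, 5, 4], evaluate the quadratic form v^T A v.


First compute Av:
(Av)_1 = 4*-5 + -3*5 + 5*4 = -15
(Av)_2 = -3*-5 + 2*5 + 1*4 = 29
(Av)_3 = 5*-5 + 1*5 + 0*4 = -20
Av = [-15, 29, -20]
Then v^T (Av) = -5*-15 + 5*29 + 4*-20
= 75 + 145 + -80 = 140

140


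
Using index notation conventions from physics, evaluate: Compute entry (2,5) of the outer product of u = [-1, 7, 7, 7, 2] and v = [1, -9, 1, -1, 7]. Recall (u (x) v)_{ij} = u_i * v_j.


The outer product entry T_{ij} = u_i * v_j.
We need i=2, j=5.
u_2 = 7, v_5 = 7
T_{2,5} = 7 * 7 = 49

49


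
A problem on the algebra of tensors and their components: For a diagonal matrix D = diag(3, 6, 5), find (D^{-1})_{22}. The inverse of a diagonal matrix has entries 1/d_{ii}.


For a diagonal matrix, the inverse has entries (D^{-1})_{ii} = 1/d_{ii}.
The diagonal entries are: d_{11} = 3, d_{22} = 6, d_{33} = 5
We need (D^{-1})_{22} = 1/d_{22} = 1/6 = 1/6

1/6


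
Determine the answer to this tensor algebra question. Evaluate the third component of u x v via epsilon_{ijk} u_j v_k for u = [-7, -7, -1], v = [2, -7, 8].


(u x v)_3 = sum_{j,k} epsilon_{3jk} u_j v_k. Only permutations of (1,2,3) contribute; the two non-zero terms are:
eps_{312} u_1 v_2 = 1 * -7 * -7 = 49
eps_{321} u_2 v_1 = -1 * -7 * 2 = 14
(u x v)_3 = 63

63


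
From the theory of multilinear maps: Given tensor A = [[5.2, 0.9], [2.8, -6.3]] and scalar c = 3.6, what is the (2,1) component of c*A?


Scalar multiplication: (cA)_{ij} = c * A_{ij}.
c = 3.6
A_{21} = 2.8
(cA)_{21} = 3.6 * 2.8 = 10.08

10.08


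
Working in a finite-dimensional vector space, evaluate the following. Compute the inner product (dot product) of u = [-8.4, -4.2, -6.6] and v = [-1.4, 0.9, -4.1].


The inner product u . v = sum of u_i * v_i.
Term-by-term: -8.4 * -1.4, -4.2 * 0.9, -6.6 * -4.1
Products: 11.76, -3.78, 27.06
Sum = 11.76 + -3.78 + 27.06 = 35.04

35.04


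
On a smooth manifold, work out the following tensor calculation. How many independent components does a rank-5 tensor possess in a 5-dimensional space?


The number of components of a rank-r tensor in d dimensions is d^r.
Here d = 5 and r = 5.
5^5 = 3125

3125


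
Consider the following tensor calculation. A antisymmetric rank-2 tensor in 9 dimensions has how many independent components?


A antisymmetric rank-2 tensor in d dimensions has d(d-1)/2 independent components.
d = 9
d(d-1)/2 = 9 * 8 / 2 = 72 / 2 = 36

36


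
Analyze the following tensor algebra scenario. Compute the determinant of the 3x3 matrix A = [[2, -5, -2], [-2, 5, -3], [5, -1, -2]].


Expanding along the first row, det(A) = a11*M_11 - a12*M_12 + a13*M_13, where M_1j is the (1,j) minor.
Minor M_11 = 5*-2 - -3*-1 = -13
Minor M_12 = -2*-2 - -3*5 = 19
Minor M_13 = -2*-1 - 5*5 = -23
det = 2*(-13) - -5*(19) + -2*(-23)
    = -26 - -95 + 46
    = 115

115


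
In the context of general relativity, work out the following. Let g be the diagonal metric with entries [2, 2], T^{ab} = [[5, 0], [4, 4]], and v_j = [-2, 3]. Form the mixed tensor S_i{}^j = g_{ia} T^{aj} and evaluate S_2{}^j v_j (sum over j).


Step 1: lower the first index. For a diagonal metric, g_{ia} T^{aj} = g_{ii} T^{ij} (no sum on i).
g_{22} = 2
S_2{}^1 = 2 * T^{21} = 2 * 4 = 8
S_2{}^2 = 2 * T^{22} = 2 * 4 = 8
Step 2: contract S_2{}^j with v_j.
S_2{}^1 * v_1 = 8 * -2 = -16
S_2{}^2 * v_2 = 8 * 3 = 24
Result = -16 + 24 = 8

8


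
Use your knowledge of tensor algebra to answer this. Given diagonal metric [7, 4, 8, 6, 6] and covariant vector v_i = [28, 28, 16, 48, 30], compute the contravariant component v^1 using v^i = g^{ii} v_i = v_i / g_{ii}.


To raise an index with a diagonal metric: v^i = v_i / g_{ii}.
For index 1: v_1 = 28, g_{11} = 7
v^1 = 28 / 7 = 4

4


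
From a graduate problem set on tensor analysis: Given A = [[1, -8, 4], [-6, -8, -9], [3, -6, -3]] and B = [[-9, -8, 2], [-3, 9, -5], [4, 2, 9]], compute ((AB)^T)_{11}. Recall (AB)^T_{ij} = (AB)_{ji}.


(AB)^T_{ij} = (AB)_{ji} = sum_k A_{jk} B_{ki}.
For i=1, j=1 we need (AB)_{11}:
A_{11} * B_{11} = 1 * -9 = -9
A_{12} * B_{21} = -8 * -3 = 24
A_{13} * B_{31} = 4 * 4 = 16
Sum = -9 + 24 + 16 = 31

31
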